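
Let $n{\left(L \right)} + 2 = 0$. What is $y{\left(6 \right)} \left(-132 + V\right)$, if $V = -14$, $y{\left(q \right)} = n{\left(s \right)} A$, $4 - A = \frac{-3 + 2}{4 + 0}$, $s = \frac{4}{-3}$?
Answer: $1241$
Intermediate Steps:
$s = - \frac{4}{3}$ ($s = 4 \left(- \frac{1}{3}\right) = - \frac{4}{3} \approx -1.3333$)
$n{\left(L \right)} = -2$ ($n{\left(L \right)} = -2 + 0 = -2$)
$A = \frac{17}{4}$ ($A = 4 - \frac{-3 + 2}{4 + 0} = 4 - - \frac{1}{4} = 4 + \frac{1}{4} = \frac{17}{4} \approx 4.25$)
$y{\left(q \right)} = - \frac{17}{2}$ ($y{\left(q \right)} = \left(-2\right) \frac{17}{4} = - \frac{17}{2}$)
$y{\left(6 \right)} \left(-132 + V\right) = - \frac{17 \left(-132 - 14\right)}{2} = \left(- \frac{17}{2}\right) \left(-146\right) = 1241$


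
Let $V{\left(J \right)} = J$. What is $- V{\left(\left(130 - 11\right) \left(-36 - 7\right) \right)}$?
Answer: $5117$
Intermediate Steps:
$- V{\left(\left(130 - 11\right) \left(-36 - 7\right) \right)} = - \left(130 - 11\right) \left(-36 - 7\right) = - 119 \left(-43\right) = \left(-1\right) \left(-5117\right) = 5117$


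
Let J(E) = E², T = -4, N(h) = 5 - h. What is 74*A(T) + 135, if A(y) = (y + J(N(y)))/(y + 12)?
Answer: 3389/4 ≈ 847.25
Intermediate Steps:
A(y) = (y + (5 - y)²)/(12 + y) (A(y) = (y + (5 - y)²)/(y + 12) = (y + (5 - y)²)/(12 + y))
74*A(T) + 135 = 74*((-4 + (-5 - 4)²)/(12 - 4)) + 135 = 74*((-4 + (-9)²)/8) + 135 = 74*((-4 + 81)/8) + 135 = 74*((⅛)*77) + 135 = 74*(77/8) + 135 = 2849/4 + 135 = 3389/4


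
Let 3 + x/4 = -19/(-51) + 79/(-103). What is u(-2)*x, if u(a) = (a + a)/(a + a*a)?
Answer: 142648/5253 ≈ 27.156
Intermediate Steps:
u(a) = 2*a/(a + a**2) (u(a) = (2*a)/(a + a**2) = 2*a/(a + a**2))
x = -71324/5253 (x = -12 + 4*(-19/(-51) + 79/(-103)) = -12 + 4*(-19*(-1/51) + 79*(-1/103)) = -12 + 4*(19/51 - 79/103) = -12 + 4*(-2072/5253) = -12 - 8288/5253 = -71324/5253 ≈ -13.578)
u(-2)*x = (2/(1 - 2))*(-71324/5253) = (2/(-1))*(-71324/5253) = (2*(-1))*(-71324/5253) = -2*(-71324/5253) = 142648/5253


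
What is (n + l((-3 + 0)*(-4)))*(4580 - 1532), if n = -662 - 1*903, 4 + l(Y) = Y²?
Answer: -4343400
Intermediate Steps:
l(Y) = -4 + Y²
n = -1565 (n = -662 - 903 = -1565)
(n + l((-3 + 0)*(-4)))*(4580 - 1532) = (-1565 + (-4 + ((-3 + 0)*(-4))²))*(4580 - 1532) = (-1565 + (-4 + (-3*(-4))²))*3048 = (-1565 + (-4 + 12²))*3048 = (-1565 + (-4 + 144))*3048 = (-1565 + 140)*3048 = -1425*3048 = -4343400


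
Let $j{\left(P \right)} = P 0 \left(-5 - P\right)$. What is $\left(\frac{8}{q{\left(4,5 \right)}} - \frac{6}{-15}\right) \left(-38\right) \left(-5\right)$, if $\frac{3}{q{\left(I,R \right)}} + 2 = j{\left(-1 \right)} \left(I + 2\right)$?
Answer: $- \frac{2812}{3} \approx -937.33$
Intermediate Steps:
$j{\left(P \right)} = 0$ ($j{\left(P \right)} = 0 \left(-5 - P\right) = 0$)
$q{\left(I,R \right)} = - \frac{3}{2}$ ($q{\left(I,R \right)} = \frac{3}{-2 + 0 \left(I + 2\right)} = \frac{3}{-2 + 0 \left(2 + I\right)} = \frac{3}{-2 + 0} = \frac{3}{-2} = 3 \left(- \frac{1}{2}\right) = - \frac{3}{2}$)
$\left(\frac{8}{q{\left(4,5 \right)}} - \frac{6}{-15}\right) \left(-38\right) \left(-5\right) = \left(\frac{8}{- \frac{3}{2}} - \frac{6}{-15}\right) \left(-38\right) \left(-5\right) = \left(8 \left(- \frac{2}{3}\right) - - \frac{2}{5}\right) \left(-38\right) \left(-5\right) = \left(- \frac{16}{3} + \frac{2}{5}\right) \left(-38\right) \left(-5\right) = \left(- \frac{74}{15}\right) \left(-38\right) \left(-5\right) = \frac{2812}{15} \left(-5\right) = - \frac{2812}{3}$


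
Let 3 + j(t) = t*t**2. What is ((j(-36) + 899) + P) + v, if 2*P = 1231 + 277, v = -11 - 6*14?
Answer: -45101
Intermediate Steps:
j(t) = -3 + t**3 (j(t) = -3 + t*t**2 = -3 + t**3)
v = -95 (v = -11 - 84 = -95)
P = 754 (P = (1231 + 277)/2 = (1/2)*1508 = 754)
((j(-36) + 899) + P) + v = (((-3 + (-36)**3) + 899) + 754) - 95 = (((-3 - 46656) + 899) + 754) - 95 = ((-46659 + 899) + 754) - 95 = (-45760 + 754) - 95 = -45006 - 95 = -45101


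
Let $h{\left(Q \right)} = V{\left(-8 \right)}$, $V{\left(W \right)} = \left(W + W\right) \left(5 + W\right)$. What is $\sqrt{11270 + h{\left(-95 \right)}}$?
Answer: $\sqrt{11318} \approx 106.39$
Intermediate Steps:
$V{\left(W \right)} = 2 W \left(5 + W\right)$
$h{\left(Q \right)} = 48$ ($h{\left(Q \right)} = 2 \left(-8\right) \left(5 - 8\right) = 2 \left(-8\right) \left(-3\right) = 48$)
$\sqrt{11270 + h{\left(-95 \right)}} = \sqrt{11270 + 48} = \sqrt{11318}$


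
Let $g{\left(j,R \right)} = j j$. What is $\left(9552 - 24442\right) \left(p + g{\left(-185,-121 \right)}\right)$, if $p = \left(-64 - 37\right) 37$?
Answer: $-453966320$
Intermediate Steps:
$g{\left(j,R \right)} = j^{2}$
$p = -3737$ ($p = \left(-101\right) 37 = -3737$)
$\left(9552 - 24442\right) \left(p + g{\left(-185,-121 \right)}\right) = \left(9552 - 24442\right) \left(-3737 + \left(-185\right)^{2}\right) = - 14890 \left(-3737 + 34225\right) = \left(-14890\right) 30488 = -453966320$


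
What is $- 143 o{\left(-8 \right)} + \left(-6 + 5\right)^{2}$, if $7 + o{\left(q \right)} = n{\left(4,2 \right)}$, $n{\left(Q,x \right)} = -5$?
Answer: $1717$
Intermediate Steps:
$o{\left(q \right)} = -12$ ($o{\left(q \right)} = -7 - 5 = -12$)
$- 143 o{\left(-8 \right)} + \left(-6 + 5\right)^{2} = \left(-143\right) \left(-12\right) + \left(-6 + 5\right)^{2} = 1716 + \left(-1\right)^{2} = 1716 + 1 = 1717$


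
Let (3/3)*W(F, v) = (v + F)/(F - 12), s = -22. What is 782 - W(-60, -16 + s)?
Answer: 28103/36 ≈ 780.64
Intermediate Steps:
W(F, v) = (F + v)/(-12 + F) (W(F, v) = (v + F)/(F - 12) = (F + v)/(-12 + F))
782 - W(-60, -16 + s) = 782 - (-60 + (-16 - 22))/(-12 - 60) = 782 - (-60 - 38)/(-72) = 782 - (-1)*(-98)/72 = 782 - 1*49/36 = 782 - 49/36 = 28103/36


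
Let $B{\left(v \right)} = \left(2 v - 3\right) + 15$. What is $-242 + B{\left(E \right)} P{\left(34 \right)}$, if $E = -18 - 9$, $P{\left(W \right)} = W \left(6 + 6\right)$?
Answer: $-17378$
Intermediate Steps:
$P{\left(W \right)} = 12 W$ ($P{\left(W \right)} = W 12 = 12 W$)
$E = -27$
$B{\left(v \right)} = 12 + 2 v$ ($B{\left(v \right)} = \left(-3 + 2 v\right) + 15 = 12 + 2 v$)
$-242 + B{\left(E \right)} P{\left(34 \right)} = -242 + \left(12 + 2 \left(-27\right)\right) 12 \cdot 34 = -242 + \left(12 - 54\right) 408 = -242 - 17136 = -17378$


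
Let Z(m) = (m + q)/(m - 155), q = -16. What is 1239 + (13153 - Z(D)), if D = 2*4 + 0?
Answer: 2115616/147 ≈ 14392.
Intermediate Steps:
D = 8 (D = 8 + 0 = 8)
Z(m) = (-16 + m)/(-155 + m) (Z(m) = (m - 16)/(m - 155) = (-16 + m)/(-155 + m))
1239 + (13153 - Z(D)) = 1239 + (13153 - (-16 + 8)/(-155 + 8)) = 1239 + (13153 - (-8)/(-147)) = 1239 + (13153 - (-1)*(-8)/147) = 1239 + (13153 - 1*8/147) = 1239 + (13153 - 8/147) = 1239 + 1933483/147 = 2115616/147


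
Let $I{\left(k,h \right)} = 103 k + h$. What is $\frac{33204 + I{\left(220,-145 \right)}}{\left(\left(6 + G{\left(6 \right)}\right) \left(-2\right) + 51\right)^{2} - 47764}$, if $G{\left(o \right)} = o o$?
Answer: $- \frac{55719}{46675} \approx -1.1938$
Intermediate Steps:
$I{\left(k,h \right)} = h + 103 k$
$G{\left(o \right)} = o^{2}$
$\frac{33204 + I{\left(220,-145 \right)}}{\left(\left(6 + G{\left(6 \right)}\right) \left(-2\right) + 51\right)^{2} - 47764} = \frac{33204 + \left(-145 + 103 \cdot 220\right)}{\left(\left(6 + 6^{2}\right) \left(-2\right) + 51\right)^{2} - 47764} = \frac{33204 + \left(-145 + 22660\right)}{\left(\left(6 + 36\right) \left(-2\right) + 51\right)^{2} - 47764} = \frac{33204 + 22515}{\left(42 \left(-2\right) + 51\right)^{2} - 47764} = \frac{55719}{\left(-84 + 51\right)^{2} - 47764} = \frac{55719}{\left(-33\right)^{2} - 47764} = \frac{55719}{1089 - 47764} = \frac{55719}{-46675} = 55719 \left(- \frac{1}{46675}\right) = - \frac{55719}{46675}$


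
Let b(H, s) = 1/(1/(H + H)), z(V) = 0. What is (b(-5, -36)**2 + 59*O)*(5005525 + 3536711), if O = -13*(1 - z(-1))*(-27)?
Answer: 177755388924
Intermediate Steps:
O = 351 (O = -13*(1 - 1*0)*(-27) = -13*(1 + 0)*(-27) = -13*1*(-27) = -13*(-27) = 351)
b(H, s) = 2*H (b(H, s) = 1/(1/(2*H)) = 2*H)
(b(-5, -36)**2 + 59*O)*(5005525 + 3536711) = ((2*(-5))**2 + 59*351)*(5005525 + 3536711) = ((-10)**2 + 20709)*8542236 = (100 + 20709)*8542236 = 20809*8542236 = 177755388924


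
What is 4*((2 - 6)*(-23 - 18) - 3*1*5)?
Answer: 596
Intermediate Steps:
4*((2 - 6)*(-23 - 18) - 3*1*5) = 4*(-4*(-41) - 3*5) = 4*(164 - 15) = 4*149 = 596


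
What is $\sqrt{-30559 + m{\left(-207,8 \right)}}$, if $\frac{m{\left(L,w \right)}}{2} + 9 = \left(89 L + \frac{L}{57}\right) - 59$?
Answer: $\frac{i \sqrt{24384923}}{19} \approx 259.9 i$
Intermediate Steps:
$m{\left(L,w \right)} = -136 + \frac{10148 L}{57}$ ($m{\left(L,w \right)} = -18 + 2 \left(\left(89 L + \frac{L}{57}\right) - 59\right) = -18 + 2 \left(\frac{5074 L}{57} - 59\right) = -18 + 2 \left(-59 + \frac{5074 L}{57}\right) = -18 + \left(-118 + \frac{10148 L}{57}\right) = -136 + \frac{10148 L}{57}$)
$\sqrt{-30559 + m{\left(-207,8 \right)}} = \sqrt{-30559 + \left(-136 + \frac{10148}{57} \left(-207\right)\right)} = \sqrt{-30559 - \frac{702796}{19}} = \sqrt{- \frac{1283417}{19}} = \frac{i \sqrt{24384923}}{19}$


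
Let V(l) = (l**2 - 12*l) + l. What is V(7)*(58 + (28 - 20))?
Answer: -1848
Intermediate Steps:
V(l) = l**2 - 11*l
V(7)*(58 + (28 - 20)) = (7*(-11 + 7))*(58 + (28 - 20)) = (7*(-4))*(58 + 8) = -28*66 = -1848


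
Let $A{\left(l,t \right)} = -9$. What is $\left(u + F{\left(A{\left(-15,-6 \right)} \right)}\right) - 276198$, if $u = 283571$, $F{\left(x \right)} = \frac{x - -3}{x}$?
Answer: $\frac{22121}{3} \approx 7373.7$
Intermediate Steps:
$F{\left(x \right)} = \frac{3 + x}{x}$ ($F{\left(x \right)} = \frac{x + 3}{x} = \frac{3 + x}{x}$)
$\left(u + F{\left(A{\left(-15,-6 \right)} \right)}\right) - 276198 = \left(283571 + \frac{3 - 9}{-9}\right) - 276198 = \left(283571 - - \frac{2}{3}\right) - 276198 = \left(283571 + \frac{2}{3}\right) - 276198 = \frac{850715}{3} - 276198 = \frac{22121}{3}$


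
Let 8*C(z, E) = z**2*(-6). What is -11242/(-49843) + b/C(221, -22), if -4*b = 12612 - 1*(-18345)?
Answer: 62552967/143198939 ≈ 0.43683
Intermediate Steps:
b = -30957/4 (b = -(12612 - 1*(-18345))/4 = -(12612 + 18345)/4 = -1/4*30957 = -30957/4 ≈ -7739.3)
C(z, E) = -3*z**2/4 (C(z, E) = (z**2*(-6))/8 = (-6*z**2)/8 = -3*z**2/4)
-11242/(-49843) + b/C(221, -22) = -11242/(-49843) - 30957/(4*((-3/4*221**2))) = -11242*(-1/49843) - 30957/(4*((-3/4*48841))) = 11242/49843 - 30957/(4*(-146523/4)) = 11242/49843 - 30957/4*(-4/146523) = 11242/49843 + 607/2873 = 62552967/143198939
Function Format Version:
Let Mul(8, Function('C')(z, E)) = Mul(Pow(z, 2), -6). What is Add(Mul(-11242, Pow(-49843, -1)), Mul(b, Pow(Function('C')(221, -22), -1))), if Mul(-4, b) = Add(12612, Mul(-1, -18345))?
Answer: Rational(62552967, 143198939) ≈ 0.43683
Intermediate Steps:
b = Rational(-30957, 4) (b = Mul(Rational(-1, 4), Add(12612, Mul(-1, -18345))) = Mul(Rational(-1, 4), Add(12612, 18345)) = Mul(Rational(-1, 4), 30957) = Rational(-30957, 4) ≈ -7739.3)
Function('C')(z, E) = Mul(Rational(-3, 4), Pow(z, 2)) (Function('C')(z, E) = Mul(Rational(1, 8), Mul(Pow(z, 2), -6)) = Mul(Rational(1, 8), Mul(-6, Pow(z, 2))) = Mul(Rational(-3, 4), Pow(z, 2)))
Add(Mul(-11242, Pow(-49843, -1)), Mul(b, Pow(Function('C')(221, -22), -1))) = Add(Mul(-11242, Pow(-49843, -1)), Mul(Rational(-30957, 4), Pow(Mul(Rational(-3, 4), Pow(221, 2)), -1))) = Add(Mul(-11242, Rational(-1, 49843)), Mul(Rational(-30957, 4), Pow(Mul(Rational(-3, 4), 48841), -1))) = Add(Rational(11242, 49843), Mul(Rational(-30957, 4), Pow(Rational(-146523, 4), -1))) = Add(Rational(11242, 49843), Mul(Rational(-30957, 4), Rational(-4, 146523))) = Add(Rational(11242, 49843), Rational(607, 2873)) = Rational(62552967, 143198939)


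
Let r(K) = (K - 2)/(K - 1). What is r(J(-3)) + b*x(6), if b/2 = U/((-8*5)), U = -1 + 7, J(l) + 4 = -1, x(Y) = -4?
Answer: 71/30 ≈ 2.3667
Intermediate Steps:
J(l) = -5 (J(l) = -4 - 1 = -5)
r(K) = (-2 + K)/(-1 + K)
U = 6
b = -3/10 (b = 2*(6/((-8*5))) = 2*(6/(-40)) = 2*(6*(-1/40)) = 2*(-3/20) = -3/10 ≈ -0.30000)
r(J(-3)) + b*x(6) = (-2 - 5)/(-1 - 5) - 3/10*(-4) = -7/(-6) + 6/5 = -⅙*(-7) + 6/5 = 7/6 + 6/5 = 71/30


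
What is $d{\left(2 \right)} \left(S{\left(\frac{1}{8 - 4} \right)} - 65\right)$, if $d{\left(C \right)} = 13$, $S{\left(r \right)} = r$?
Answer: $- \frac{3367}{4} \approx -841.75$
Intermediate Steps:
$d{\left(2 \right)} \left(S{\left(\frac{1}{8 - 4} \right)} - 65\right) = 13 \left(\frac{1}{8 - 4} - 65\right) = 13 \left(\frac{1}{4} - 65\right) = 13 \left(- \frac{259}{4}\right) = - \frac{3367}{4}$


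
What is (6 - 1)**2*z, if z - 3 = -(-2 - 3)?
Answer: 200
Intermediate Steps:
z = 8 (z = 3 - (-2 - 3) = 3 - 1*(-5) = 3 + 5 = 8)
(6 - 1)**2*z = (6 - 1)**2*8 = 5**2*8 = 25*8 = 200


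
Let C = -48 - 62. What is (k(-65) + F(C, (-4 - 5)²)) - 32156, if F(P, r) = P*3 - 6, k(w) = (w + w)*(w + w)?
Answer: -15592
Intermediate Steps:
C = -110
k(w) = 4*w² (k(w) = (2*w)*(2*w) = 4*w²)
F(P, r) = -6 + 3*P (F(P, r) = 3*P - 6 = -6 + 3*P)
(k(-65) + F(C, (-4 - 5)²)) - 32156 = (4*(-65)² + (-6 + 3*(-110))) - 32156 = (4*4225 + (-6 - 330)) - 32156 = (16900 - 336) - 32156 = 16564 - 32156 = -15592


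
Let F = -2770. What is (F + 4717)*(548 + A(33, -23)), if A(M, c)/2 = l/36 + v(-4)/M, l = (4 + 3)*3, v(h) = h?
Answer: 2137511/2 ≈ 1.0688e+6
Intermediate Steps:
l = 21 (l = 7*3 = 21)
A(M, c) = 7/6 - 8/M (A(M, c) = 2*(21/36 - 4/M) = 2*(21*(1/36) - 4/M) = 2*(7/12 - 4/M) = 7/6 - 8/M)
(F + 4717)*(548 + A(33, -23)) = (-2770 + 4717)*(548 + (7/6 - 8/33)) = 1947*(548 + (7/6 - 8*1/33)) = 1947*(548 + (7/6 - 8/33)) = 1947*(548 + 61/66) = 1947*(36229/66) = 2137511/2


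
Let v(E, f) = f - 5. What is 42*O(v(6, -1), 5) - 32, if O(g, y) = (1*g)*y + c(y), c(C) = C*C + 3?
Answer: -116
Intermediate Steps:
c(C) = 3 + C² (c(C) = C² + 3 = 3 + C²)
v(E, f) = -5 + f
O(g, y) = 3 + y² + g*y (O(g, y) = (1*g)*y + (3 + y²) = g*y + (3 + y²) = 3 + y² + g*y)
42*O(v(6, -1), 5) - 32 = 42*(3 + 5² + (-5 - 1)*5) - 32 = 42*(3 + 25 - 6*5) - 32 = 42*(3 + 25 - 30) - 32 = 42*(-2) - 32 = -84 - 32 = -116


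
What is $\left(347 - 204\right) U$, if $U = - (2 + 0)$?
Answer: $-286$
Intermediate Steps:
$U = -2$ ($U = \left(-1\right) 2 = -2$)
$\left(347 - 204\right) U = \left(347 - 204\right) \left(-2\right) = 143 \left(-2\right) = -286$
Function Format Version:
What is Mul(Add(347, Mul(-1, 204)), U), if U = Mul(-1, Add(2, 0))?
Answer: -286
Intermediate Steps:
U = -2 (U = Mul(-1, 2) = -2)
Mul(Add(347, Mul(-1, 204)), U) = Mul(Add(347, Mul(-1, 204)), -2) = Mul(Add(347, -204), -2) = Mul(143, -2) = -286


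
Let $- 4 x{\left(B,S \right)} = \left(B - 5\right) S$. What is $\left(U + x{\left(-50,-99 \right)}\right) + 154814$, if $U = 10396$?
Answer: $\frac{655395}{4} \approx 1.6385 \cdot 10^{5}$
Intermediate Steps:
$x{\left(B,S \right)} = - \frac{S \left(-5 + B\right)}{4}$ ($x{\left(B,S \right)} = - \frac{\left(B - 5\right) S}{4} = - \frac{\left(-5 + B\right) S}{4} = - \frac{S \left(-5 + B\right)}{4}$)
$\left(U + x{\left(-50,-99 \right)}\right) + 154814 = \left(10396 + \frac{1}{4} \left(-99\right) \left(5 - -50\right)\right) + 154814 = \left(10396 + \frac{1}{4} \left(-99\right) \left(5 + 50\right)\right) + 154814 = \left(10396 + \frac{1}{4} \left(-99\right) 55\right) + 154814 = \left(10396 - \frac{5445}{4}\right) + 154814 = \frac{36139}{4} + 154814 = \frac{655395}{4}$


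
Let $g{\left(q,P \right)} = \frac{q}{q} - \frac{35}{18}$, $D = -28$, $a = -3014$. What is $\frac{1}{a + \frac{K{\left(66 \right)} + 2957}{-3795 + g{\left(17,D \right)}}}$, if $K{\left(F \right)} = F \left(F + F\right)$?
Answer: $- \frac{9761}{29449660} \approx -0.00033145$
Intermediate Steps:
$g{\left(q,P \right)} = - \frac{17}{18}$ ($g{\left(q,P \right)} = 1 - \frac{35}{18} = - \frac{17}{18}$)
$K{\left(F \right)} = 2 F^{2}$ ($K{\left(F \right)} = F 2 F = 2 F^{2}$)
$\frac{1}{a + \frac{K{\left(66 \right)} + 2957}{-3795 + g{\left(17,D \right)}}} = \frac{1}{-3014 + \frac{2 \cdot 66^{2} + 2957}{-3795 - \frac{17}{18}}} = \frac{1}{-3014 + \frac{2 \cdot 4356 + 2957}{- \frac{68327}{18}}} = \frac{1}{-3014 + \left(8712 + 2957\right) \left(- \frac{18}{68327}\right)} = \frac{1}{-3014 + 11669 \left(- \frac{18}{68327}\right)} = \frac{1}{-3014 - \frac{30006}{9761}} = \frac{1}{- \frac{29449660}{9761}} = - \frac{9761}{29449660}$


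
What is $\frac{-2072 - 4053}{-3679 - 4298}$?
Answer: $\frac{6125}{7977} \approx 0.76783$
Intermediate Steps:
$\frac{-2072 - 4053}{-3679 - 4298} = - \frac{6125}{-7977} = \left(-6125\right) \left(- \frac{1}{7977}\right) = \frac{6125}{7977}$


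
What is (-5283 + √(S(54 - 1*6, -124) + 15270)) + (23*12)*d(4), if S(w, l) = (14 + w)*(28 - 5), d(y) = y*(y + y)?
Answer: 3549 + 2*√4174 ≈ 3678.2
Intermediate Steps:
d(y) = 2*y² (d(y) = y*(2*y) = 2*y²)
S(w, l) = 322 + 23*w (S(w, l) = (14 + w)*23 = 322 + 23*w)
(-5283 + √(S(54 - 1*6, -124) + 15270)) + (23*12)*d(4) = (-5283 + √((322 + 23*(54 - 1*6)) + 15270)) + (23*12)*(2*4²) = (-5283 + √((322 + 23*(54 - 6)) + 15270)) + 276*(2*16) = (-5283 + √((322 + 23*48) + 15270)) + 276*32 = (-5283 + √((322 + 1104) + 15270)) + 8832 = (-5283 + √(1426 + 15270)) + 8832 = (-5283 + √16696) + 8832 = (-5283 + 2*√4174) + 8832 = 3549 + 2*√4174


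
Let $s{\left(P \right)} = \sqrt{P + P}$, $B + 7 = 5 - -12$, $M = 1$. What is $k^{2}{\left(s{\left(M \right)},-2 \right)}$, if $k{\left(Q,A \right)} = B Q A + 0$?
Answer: $800$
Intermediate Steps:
$B = 10$ ($B = -7 + \left(5 - -12\right) = -7 + \left(5 + 12\right) = -7 + 17 = 10$)
$s{\left(P \right)} = \sqrt{2} \sqrt{P}$ ($s{\left(P \right)} = \sqrt{2 P} = \sqrt{2} \sqrt{P}$)
$k{\left(Q,A \right)} = 10 A Q$ ($k{\left(Q,A \right)} = 10 Q A + 0 = 10 A Q + 0 = 10 A Q$)
$k^{2}{\left(s{\left(M \right)},-2 \right)} = \left(10 \left(-2\right) \sqrt{2} \sqrt{1}\right)^{2} = \left(10 \left(-2\right) \sqrt{2} \cdot 1\right)^{2} = \left(10 \left(-2\right) \sqrt{2}\right)^{2} = \left(- 20 \sqrt{2}\right)^{2} = 800$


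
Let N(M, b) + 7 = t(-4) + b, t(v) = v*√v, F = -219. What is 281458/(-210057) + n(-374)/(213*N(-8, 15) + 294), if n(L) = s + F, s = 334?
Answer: -21028473523/16094147226 + 3266*I/114927 ≈ -1.3066 + 0.028418*I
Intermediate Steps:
t(v) = v^(3/2)
N(M, b) = -7 + b - 8*I (N(M, b) = -7 + ((-4)^(3/2) + b) = -7 + (-8*I + b) = -7 + (b - 8*I) = -7 + b - 8*I)
n(L) = 115 (n(L) = 334 - 219 = 115)
281458/(-210057) + n(-374)/(213*N(-8, 15) + 294) = 281458/(-210057) + 115/(213*(-7 + 15 - 8*I) + 294) = 281458*(-1/210057) + 115/(213*(8 - 8*I) + 294) = -281458/210057 + 115/((1704 - 1704*I) + 294) = -281458/210057 + 115/(1998 - 1704*I) = -281458/210057 + 115*((1998 + 1704*I)/6895620) = -281458/210057 + 23*(1998 + 1704*I)/1379124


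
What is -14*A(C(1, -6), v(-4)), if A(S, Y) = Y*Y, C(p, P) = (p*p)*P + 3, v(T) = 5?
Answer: -350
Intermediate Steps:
C(p, P) = 3 + P*p**2 (C(p, P) = p**2*P + 3 = P*p**2 + 3 = 3 + P*p**2)
A(S, Y) = Y**2
-14*A(C(1, -6), v(-4)) = -14*5**2 = -14*25 = -350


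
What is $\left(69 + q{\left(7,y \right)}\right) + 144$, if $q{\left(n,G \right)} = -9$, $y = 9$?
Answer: $204$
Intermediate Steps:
$\left(69 + q{\left(7,y \right)}\right) + 144 = \left(69 - 9\right) + 144 = 60 + 144 = 204$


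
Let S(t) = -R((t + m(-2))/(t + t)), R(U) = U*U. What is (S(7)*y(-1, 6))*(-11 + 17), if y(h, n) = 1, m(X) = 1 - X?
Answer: -150/49 ≈ -3.0612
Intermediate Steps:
R(U) = U²
S(t) = -(3 + t)²/(4*t²) (S(t) = -((t + (1 - 1*(-2)))/(t + t))² = -((t + (1 + 2))/((2*t)))² = -((t + 3)*(1/(2*t)))² = -((3 + t)*(1/(2*t)))² = -((3 + t)/(2*t))² = -(3 + t)²/(4*t²))
(S(7)*y(-1, 6))*(-11 + 17) = (-¼*(3 + 7)²/7²*1)*(-11 + 17) = (-¼*1/49*10²*1)*6 = (-¼*1/49*100*1)*6 = -25/49*1*6 = -25/49*6 = -150/49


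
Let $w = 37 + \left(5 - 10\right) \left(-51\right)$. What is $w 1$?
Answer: $292$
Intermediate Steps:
$w = 292$ ($w = 37 + \left(5 - 10\right) \left(-51\right) = 37 - -255 = 37 + 255 = 292$)
$w 1 = 292 \cdot 1 = 292$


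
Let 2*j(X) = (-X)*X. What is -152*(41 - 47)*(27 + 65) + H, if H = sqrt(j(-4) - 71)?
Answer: 83904 + I*sqrt(79) ≈ 83904.0 + 8.8882*I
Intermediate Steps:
j(X) = -X**2/2 (j(X) = ((-X)*X)/2 = (-X**2)/2 = -X**2/2)
H = I*sqrt(79) (H = sqrt(-1/2*(-4)**2 - 71) = sqrt(-1/2*16 - 71) = sqrt(-8 - 71) = sqrt(-79) = I*sqrt(79) ≈ 8.8882*I)
-152*(41 - 47)*(27 + 65) + H = -152*(41 - 47)*(27 + 65) + I*sqrt(79) = -(-912)*92 + I*sqrt(79) = -152*(-552) + I*sqrt(79) = 83904 + I*sqrt(79)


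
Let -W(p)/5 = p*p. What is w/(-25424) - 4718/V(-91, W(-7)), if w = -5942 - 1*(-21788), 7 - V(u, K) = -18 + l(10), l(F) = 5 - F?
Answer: -30106453/190680 ≈ -157.89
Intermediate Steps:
W(p) = -5*p² (W(p) = -5*p*p = -5*p²)
V(u, K) = 30 (V(u, K) = 7 - (-18 + (5 - 1*10)) = 7 - (-18 + (5 - 10)) = 7 - (-18 - 5) = 7 - 1*(-23) = 7 + 23 = 30)
w = 15846 (w = -5942 + 21788 = 15846)
w/(-25424) - 4718/V(-91, W(-7)) = 15846/(-25424) - 4718/30 = 15846*(-1/25424) - 4718*1/30 = -7923/12712 - 2359/15 = -30106453/190680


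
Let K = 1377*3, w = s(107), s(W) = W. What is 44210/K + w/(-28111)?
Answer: 1242345293/116126541 ≈ 10.698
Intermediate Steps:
w = 107
K = 4131
44210/K + w/(-28111) = 44210/4131 + 107/(-28111) = 44210*(1/4131) + 107*(-1/28111) = 44210/4131 - 107/28111 = 1242345293/116126541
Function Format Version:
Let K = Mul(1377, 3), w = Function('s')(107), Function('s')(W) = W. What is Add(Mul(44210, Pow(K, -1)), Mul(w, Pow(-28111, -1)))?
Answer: Rational(1242345293, 116126541) ≈ 10.698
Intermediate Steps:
w = 107
K = 4131
Add(Mul(44210, Pow(K, -1)), Mul(w, Pow(-28111, -1))) = Add(Mul(44210, Pow(4131, -1)), Mul(107, Pow(-28111, -1))) = Add(Mul(44210, Rational(1, 4131)), Mul(107, Rational(-1, 28111))) = Add(Rational(44210, 4131), Rational(-107, 28111)) = Rational(1242345293, 116126541)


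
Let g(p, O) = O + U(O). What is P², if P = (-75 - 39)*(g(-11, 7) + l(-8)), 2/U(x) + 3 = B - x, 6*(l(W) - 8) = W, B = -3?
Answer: 401040676/169 ≈ 2.3730e+6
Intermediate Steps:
l(W) = 8 + W/6
U(x) = 2/(-6 - x) (U(x) = 2/(-3 + (-3 - x)) = 2/(-6 - x))
g(p, O) = O - 2/(6 + O)
P = -20026/13 (P = (-75 - 39)*((-2 + 7*(6 + 7))/(6 + 7) + (8 + (⅙)*(-8))) = -114*((-2 + 7*13)/13 + (8 - 4/3)) = -114*((-2 + 91)/13 + 20/3) = -114*((1/13)*89 + 20/3) = -114*(89/13 + 20/3) = -114*527/39 = -20026/13 ≈ -1540.5)
P² = (-20026/13)² = 401040676/169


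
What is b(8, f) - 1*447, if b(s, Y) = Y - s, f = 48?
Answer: -407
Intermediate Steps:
b(8, f) - 1*447 = (48 - 1*8) - 1*447 = (48 - 8) - 447 = 40 - 447 = -407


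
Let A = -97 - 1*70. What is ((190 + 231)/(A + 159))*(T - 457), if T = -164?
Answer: 261441/8 ≈ 32680.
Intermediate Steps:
A = -167 (A = -97 - 70 = -167)
((190 + 231)/(A + 159))*(T - 457) = ((190 + 231)/(-167 + 159))*(-164 - 457) = (421/(-8))*(-621) = (421*(-1/8))*(-621) = -421/8*(-621) = 261441/8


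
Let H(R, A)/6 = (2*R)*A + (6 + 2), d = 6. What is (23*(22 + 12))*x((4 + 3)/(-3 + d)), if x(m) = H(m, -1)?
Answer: 15640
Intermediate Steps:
H(R, A) = 48 + 12*A*R (H(R, A) = 6*((2*R)*A + (6 + 2)) = 6*(2*A*R + 8) = 6*(8 + 2*A*R) = 48 + 12*A*R)
x(m) = 48 - 12*m (x(m) = 48 + 12*(-1)*m = 48 - 12*m)
(23*(22 + 12))*x((4 + 3)/(-3 + d)) = (23*(22 + 12))*(48 - 12*(4 + 3)/(-3 + 6)) = (23*34)*(48 - 84/3) = 782*(48 - 84/3) = 782*(48 - 12*7/3) = 782*(48 - 28) = 782*20 = 15640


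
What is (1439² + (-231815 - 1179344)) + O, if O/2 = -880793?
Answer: -1102024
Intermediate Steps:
O = -1761586 (O = 2*(-880793) = -1761586)
(1439² + (-231815 - 1179344)) + O = (1439² + (-231815 - 1179344)) - 1761586 = (2070721 - 1411159) - 1761586 = 659562 - 1761586 = -1102024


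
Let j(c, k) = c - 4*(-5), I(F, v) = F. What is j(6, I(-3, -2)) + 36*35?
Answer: 1286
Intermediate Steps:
j(c, k) = 20 + c (j(c, k) = c + 20 = 20 + c)
j(6, I(-3, -2)) + 36*35 = (20 + 6) + 36*35 = 26 + 1260 = 1286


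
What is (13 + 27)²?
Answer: 1600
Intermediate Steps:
(13 + 27)² = 40² = 1600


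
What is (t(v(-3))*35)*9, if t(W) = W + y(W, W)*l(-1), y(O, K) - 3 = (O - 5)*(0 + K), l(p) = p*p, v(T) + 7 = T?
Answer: 45045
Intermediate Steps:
v(T) = -7 + T
l(p) = p²
y(O, K) = 3 + K*(-5 + O) (y(O, K) = 3 + (O - 5)*(0 + K) = 3 + (-5 + O)*K = 3 + K*(-5 + O))
t(W) = 3 + W² - 4*W (t(W) = W + (3 - 5*W + W*W)*(-1)² = W + (3 - 5*W + W²)*1 = W + (3 + W² - 5*W)*1 = W + (3 + W² - 5*W) = 3 + W² - 4*W)
(t(v(-3))*35)*9 = ((3 + (-7 - 3)² - 4*(-7 - 3))*35)*9 = ((3 + (-10)² - 4*(-10))*35)*9 = ((3 + 100 + 40)*35)*9 = (143*35)*9 = 5005*9 = 45045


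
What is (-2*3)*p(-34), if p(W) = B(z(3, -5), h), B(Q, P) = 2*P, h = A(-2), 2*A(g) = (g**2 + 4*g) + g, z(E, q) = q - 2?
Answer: 36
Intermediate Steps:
z(E, q) = -2 + q
A(g) = g**2/2 + 5*g/2 (A(g) = ((g**2 + 4*g) + g)/2 = (g**2 + 5*g)/2 = g**2/2 + 5*g/2)
h = -3 (h = (1/2)*(-2)*(5 - 2) = (1/2)*(-2)*3 = -3)
p(W) = -6 (p(W) = 2*(-3) = -6)
(-2*3)*p(-34) = -2*3*(-6) = -6*(-6) = 36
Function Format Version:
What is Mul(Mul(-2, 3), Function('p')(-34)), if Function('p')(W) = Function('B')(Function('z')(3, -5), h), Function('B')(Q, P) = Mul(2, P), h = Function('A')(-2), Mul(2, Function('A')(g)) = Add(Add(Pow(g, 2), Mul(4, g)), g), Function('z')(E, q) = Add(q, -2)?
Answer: 36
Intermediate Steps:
Function('z')(E, q) = Add(-2, q)
Function('A')(g) = Add(Mul(Rational(1, 2), Pow(g, 2)), Mul(Rational(5, 2), g)) (Function('A')(g) = Mul(Rational(1, 2), Add(Add(Pow(g, 2), Mul(4, g)), g)) = Mul(Rational(1, 2), Add(Pow(g, 2), Mul(5, g))) = Add(Mul(Rational(1, 2), Pow(g, 2)), Mul(Rational(5, 2), g)))
h = -3 (h = Mul(Rational(1, 2), -2, Add(5, -2)) = Mul(Rational(1, 2), -2, 3) = -3)
Function('p')(W) = -6 (Function('p')(W) = Mul(2, -3) = -6)
Mul(Mul(-2, 3), Function('p')(-34)) = Mul(Mul(-2, 3), -6) = Mul(-6, -6) = 36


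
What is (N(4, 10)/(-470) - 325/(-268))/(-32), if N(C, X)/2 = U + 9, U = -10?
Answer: -76643/2015360 ≈ -0.038029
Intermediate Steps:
N(C, X) = -2 (N(C, X) = 2*(-10 + 9) = 2*(-1) = -2)
(N(4, 10)/(-470) - 325/(-268))/(-32) = (-2/(-470) - 325/(-268))/(-32) = (-2*(-1/470) - 325*(-1/268))*(-1/32) = (1/235 + 325/268)*(-1/32) = (76643/62980)*(-1/32) = -76643/2015360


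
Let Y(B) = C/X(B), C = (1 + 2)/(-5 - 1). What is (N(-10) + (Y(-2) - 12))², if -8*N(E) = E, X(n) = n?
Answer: 441/4 ≈ 110.25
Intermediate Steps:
C = -½ (C = 3/(-6) = 3*(-⅙) = -½ ≈ -0.50000)
N(E) = -E/8
Y(B) = -1/(2*B)
(N(-10) + (Y(-2) - 12))² = (-⅛*(-10) + (-½/(-2) - 12))² = (5/4 + (-½*(-½) - 12))² = (5/4 + (¼ - 12))² = (5/4 - 47/4)² = (-21/2)² = 441/4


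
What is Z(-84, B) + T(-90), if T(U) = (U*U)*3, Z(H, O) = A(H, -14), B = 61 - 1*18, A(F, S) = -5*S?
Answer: 24370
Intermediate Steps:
B = 43 (B = 61 - 18 = 43)
Z(H, O) = 70 (Z(H, O) = -5*(-14) = 70)
T(U) = 3*U² (T(U) = U²*3 = 3*U²)
Z(-84, B) + T(-90) = 70 + 3*(-90)² = 70 + 3*8100 = 70 + 24300 = 24370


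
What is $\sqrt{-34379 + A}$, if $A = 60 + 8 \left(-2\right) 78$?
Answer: $i \sqrt{35567} \approx 188.59 i$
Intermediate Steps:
$A = -1188$ ($A = 60 - 1248 = -1188$)
$\sqrt{-34379 + A} = \sqrt{-34379 - 1188} = \sqrt{-35567} = i \sqrt{35567}$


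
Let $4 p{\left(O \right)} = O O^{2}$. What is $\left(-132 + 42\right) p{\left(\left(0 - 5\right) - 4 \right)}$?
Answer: $\frac{32805}{2} \approx 16403.0$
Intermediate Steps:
$p{\left(O \right)} = \frac{O^{3}}{4}$ ($p{\left(O \right)} = \frac{O O^{2}}{4} = \frac{O^{3}}{4}$)
$\left(-132 + 42\right) p{\left(\left(0 - 5\right) - 4 \right)} = \left(-132 + 42\right) \frac{\left(\left(0 - 5\right) - 4\right)^{3}}{4} = - 90 \frac{\left(-5 - 4\right)^{3}}{4} = - 90 \frac{\left(-9\right)^{3}}{4} = - 90 \cdot \frac{1}{4} \left(-729\right) = \left(-90\right) \left(- \frac{729}{4}\right) = \frac{32805}{2}$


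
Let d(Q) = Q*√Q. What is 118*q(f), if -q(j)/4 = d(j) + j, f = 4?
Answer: -5664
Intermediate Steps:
d(Q) = Q^(3/2)
q(j) = -4*j - 4*j^(3/2) (q(j) = -4*(j^(3/2) + j) = -4*(j + j^(3/2)) = -4*j - 4*j^(3/2))
118*q(f) = 118*(-4*4 - 4*4^(3/2)) = 118*(-16 - 4*8) = 118*(-16 - 32) = 118*(-48) = -5664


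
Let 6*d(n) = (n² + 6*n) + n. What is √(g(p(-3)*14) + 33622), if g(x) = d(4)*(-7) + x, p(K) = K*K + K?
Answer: 2*√75723/3 ≈ 183.45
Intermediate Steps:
p(K) = K + K² (p(K) = K² + K = K + K²)
d(n) = n²/6 + 7*n/6 (d(n) = ((n² + 6*n) + n)/6 = (n² + 7*n)/6 = n²/6 + 7*n/6)
g(x) = -154/3 + x (g(x) = ((⅙)*4*(7 + 4))*(-7) + x = ((⅙)*4*11)*(-7) + x = (22/3)*(-7) + x = -154/3 + x)
√(g(p(-3)*14) + 33622) = √((-154/3 - 3*(1 - 3)*14) + 33622) = √((-154/3 - 3*(-2)*14) + 33622) = √((-154/3 + 6*14) + 33622) = √((-154/3 + 84) + 33622) = √(98/3 + 33622) = √(100964/3) = 2*√75723/3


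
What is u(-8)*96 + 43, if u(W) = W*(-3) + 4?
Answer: 2731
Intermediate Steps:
u(W) = 4 - 3*W (u(W) = -3*W + 4 = 4 - 3*W)
u(-8)*96 + 43 = (4 - 3*(-8))*96 + 43 = (4 + 24)*96 + 43 = 28*96 + 43 = 2688 + 43 = 2731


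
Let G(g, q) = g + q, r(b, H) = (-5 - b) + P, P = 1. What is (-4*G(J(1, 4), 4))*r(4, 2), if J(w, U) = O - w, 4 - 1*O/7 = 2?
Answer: 544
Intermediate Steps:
O = 14 (O = 28 - 7*2 = 28 - 14 = 14)
J(w, U) = 14 - w
r(b, H) = -4 - b (r(b, H) = (-5 - b) + 1 = -4 - b)
(-4*G(J(1, 4), 4))*r(4, 2) = (-4*((14 - 1*1) + 4))*(-4 - 1*4) = (-4*((14 - 1) + 4))*(-4 - 4) = -4*(13 + 4)*(-8) = -4*17*(-8) = -68*(-8) = 544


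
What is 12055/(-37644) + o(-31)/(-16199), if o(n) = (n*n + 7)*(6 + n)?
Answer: 715705855/609795156 ≈ 1.1737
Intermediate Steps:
o(n) = (6 + n)*(7 + n**2) (o(n) = (n**2 + 7)*(6 + n) = (7 + n**2)*(6 + n) = (6 + n)*(7 + n**2))
12055/(-37644) + o(-31)/(-16199) = 12055/(-37644) + (42 + (-31)**3 + 6*(-31)**2 + 7*(-31))/(-16199) = 12055*(-1/37644) + (42 - 29791 + 6*961 - 217)*(-1/16199) = -12055/37644 + (42 - 29791 + 5766 - 217)*(-1/16199) = -12055/37644 - 24200*(-1/16199) = -12055/37644 + 24200/16199 = 715705855/609795156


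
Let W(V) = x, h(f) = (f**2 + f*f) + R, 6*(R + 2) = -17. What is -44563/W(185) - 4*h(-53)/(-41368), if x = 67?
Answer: -2762966783/4157484 ≈ -664.58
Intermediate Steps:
R = -29/6 (R = -2 + (1/6)*(-17) = -2 - 17/6 = -29/6 ≈ -4.8333)
h(f) = -29/6 + 2*f**2 (h(f) = (f**2 + f*f) - 29/6 = (f**2 + f**2) - 29/6 = 2*f**2 - 29/6 = -29/6 + 2*f**2)
W(V) = 67
-44563/W(185) - 4*h(-53)/(-41368) = -44563/67 - 4*(-29/6 + 2*(-53)**2)/(-41368) = -44563*1/67 - 4*(-29/6 + 2*2809)*(-1/41368) = -44563/67 - 4*(-29/6 + 5618)*(-1/41368) = -44563/67 - 4*33679/6*(-1/41368) = -44563/67 - 67358/3*(-1/41368) = -44563/67 + 33679/62052 = -2762966783/4157484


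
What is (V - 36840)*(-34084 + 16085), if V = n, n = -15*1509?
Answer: 1070490525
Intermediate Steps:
n = -22635
V = -22635
(V - 36840)*(-34084 + 16085) = (-22635 - 36840)*(-34084 + 16085) = -59475*(-17999) = 1070490525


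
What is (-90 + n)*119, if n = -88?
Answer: -21182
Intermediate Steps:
(-90 + n)*119 = (-90 - 88)*119 = -178*119 = -21182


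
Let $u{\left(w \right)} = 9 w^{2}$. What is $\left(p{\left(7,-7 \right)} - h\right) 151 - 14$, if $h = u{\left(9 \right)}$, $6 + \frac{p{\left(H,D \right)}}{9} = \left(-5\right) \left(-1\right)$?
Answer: $-111452$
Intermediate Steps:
$p{\left(H,D \right)} = -9$ ($p{\left(H,D \right)} = -54 + 9 \left(\left(-5\right) \left(-1\right)\right) = -54 + 9 \cdot 5 = -54 + 45 = -9$)
$h = 729$ ($h = 9 \cdot 9^{2} = 9 \cdot 81 = 729$)
$\left(p{\left(7,-7 \right)} - h\right) 151 - 14 = \left(-9 - 729\right) 151 - 14 = \left(-738\right) 151 - 14 = -111438 - 14 = -111452$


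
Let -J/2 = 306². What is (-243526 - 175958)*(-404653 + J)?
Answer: 248303066700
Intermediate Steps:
J = -187272 (J = -2*306² = -2*93636 = -187272)
(-243526 - 175958)*(-404653 + J) = (-243526 - 175958)*(-404653 - 187272) = -419484*(-591925) = 248303066700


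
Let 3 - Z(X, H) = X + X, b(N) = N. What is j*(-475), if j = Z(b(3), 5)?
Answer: 1425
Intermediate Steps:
Z(X, H) = 3 - 2*X (Z(X, H) = 3 - (X + X) = 3 - 2*X)
j = -3 (j = 3 - 2*3 = 3 - 6 = -3)
j*(-475) = -3*(-475) = 1425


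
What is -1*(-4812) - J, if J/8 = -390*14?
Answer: 48492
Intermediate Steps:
J = -43680 (J = 8*(-390*14) = 8*(-5460) = -43680)
-1*(-4812) - J = -1*(-4812) - 1*(-43680) = 4812 + 43680 = 48492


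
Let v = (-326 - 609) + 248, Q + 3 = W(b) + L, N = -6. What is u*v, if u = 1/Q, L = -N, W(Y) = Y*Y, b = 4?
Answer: -687/19 ≈ -36.158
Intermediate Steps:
W(Y) = Y**2
L = 6 (L = -1*(-6) = 6)
Q = 19 (Q = -3 + (4**2 + 6) = -3 + (16 + 6) = -3 + 22 = 19)
v = -687 (v = -935 + 248 = -687)
u = 1/19 ≈ 0.052632
u*v = (1/19)*(-687) = -687/19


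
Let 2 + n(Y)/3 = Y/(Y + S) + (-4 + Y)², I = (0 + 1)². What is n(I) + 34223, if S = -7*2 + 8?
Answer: 171217/5 ≈ 34243.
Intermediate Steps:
I = 1 (I = 1² = 1)
S = -6 (S = -14 + 8 = -6)
n(Y) = -6 + 3*(-4 + Y)² + 3*Y/(-6 + Y) (n(Y) = -6 + 3*(Y/(Y - 6) + (-4 + Y)²) = -6 + 3*(Y/(-6 + Y) + (-4 + Y)²) = -6 + 3*((-4 + Y)² + Y/(-6 + Y)) = -6 + (3*(-4 + Y)² + 3*Y/(-6 + Y)) = -6 + 3*(-4 + Y)² + 3*Y/(-6 + Y))
n(I) + 34223 = 3*(-84 + 1³ - 14*1² + 63*1)/(-6 + 1) + 34223 = 3*(-84 + 1 - 14*1 + 63)/(-5) + 34223 = 3*(-⅕)*(-84 + 1 - 14 + 63) + 34223 = 3*(-⅕)*(-34) + 34223 = 102/5 + 34223 = 171217/5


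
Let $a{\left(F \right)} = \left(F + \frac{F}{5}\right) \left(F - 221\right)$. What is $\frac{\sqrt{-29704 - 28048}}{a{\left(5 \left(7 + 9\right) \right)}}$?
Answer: $- \frac{i \sqrt{14438}}{6768} \approx - 0.017754 i$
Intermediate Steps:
$a{\left(F \right)} = \frac{6 F \left(-221 + F\right)}{5}$ ($a{\left(F \right)} = \left(F + F \frac{1}{5}\right) \left(-221 + F\right) = \left(F + \frac{F}{5}\right) \left(-221 + F\right) = \frac{6 F}{5} \left(-221 + F\right) = \frac{6 F \left(-221 + F\right)}{5}$)
$\frac{\sqrt{-29704 - 28048}}{a{\left(5 \left(7 + 9\right) \right)}} = \frac{\sqrt{-29704 - 28048}}{\frac{6}{5} \cdot 5 \left(7 + 9\right) \left(-221 + 5 \left(7 + 9\right)\right)} = \frac{\sqrt{-57752}}{\frac{6}{5} \cdot 5 \cdot 16 \left(-221 + 5 \cdot 16\right)} = \frac{2 i \sqrt{14438}}{\frac{6}{5} \cdot 80 \left(-221 + 80\right)} = \frac{2 i \sqrt{14438}}{\frac{6}{5} \cdot 80 \left(-141\right)} = \frac{2 i \sqrt{14438}}{-13536} = 2 i \sqrt{14438} \left(- \frac{1}{13536}\right) = - \frac{i \sqrt{14438}}{6768}$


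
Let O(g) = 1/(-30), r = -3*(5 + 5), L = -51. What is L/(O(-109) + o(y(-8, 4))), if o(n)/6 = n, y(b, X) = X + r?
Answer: 1530/4681 ≈ 0.32685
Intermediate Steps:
r = -30 (r = -3*10 = -30)
O(g) = -1/30
y(b, X) = -30 + X (y(b, X) = X - 30 = -30 + X)
o(n) = 6*n
L/(O(-109) + o(y(-8, 4))) = -51/(-1/30 + 6*(-30 + 4)) = -51/(-1/30 + 6*(-26)) = -51/(-1/30 - 156) = -51/(-4681/30) = -30/4681*(-51) = 1530/4681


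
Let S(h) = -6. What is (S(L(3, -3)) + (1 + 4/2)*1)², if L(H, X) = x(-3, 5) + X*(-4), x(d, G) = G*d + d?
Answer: 9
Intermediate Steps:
x(d, G) = d + G*d
L(H, X) = -18 - 4*X (L(H, X) = -3*(1 + 5) + X*(-4) = -3*6 - 4*X = -18 - 4*X)
(S(L(3, -3)) + (1 + 4/2)*1)² = (-6 + (1 + 4/2)*1)² = (-6 + (1 + 4*(½))*1)² = (-6 + (1 + 2)*1)² = (-6 + 3*1)² = (-6 + 3)² = (-3)² = 9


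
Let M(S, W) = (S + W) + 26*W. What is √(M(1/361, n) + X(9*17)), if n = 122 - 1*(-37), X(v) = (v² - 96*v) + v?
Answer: 2*√1188322/19 ≈ 114.75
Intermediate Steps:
X(v) = v² - 95*v
n = 159 (n = 122 + 37 = 159)
M(S, W) = S + 27*W
√(M(1/361, n) + X(9*17)) = √((1/361 + 27*159) + (9*17)*(-95 + 9*17)) = √((1/361 + 4293) + 153*(-95 + 153)) = √(1549774/361 + 153*58) = √(1549774/361 + 8874) = √(4753288/361) = 2*√1188322/19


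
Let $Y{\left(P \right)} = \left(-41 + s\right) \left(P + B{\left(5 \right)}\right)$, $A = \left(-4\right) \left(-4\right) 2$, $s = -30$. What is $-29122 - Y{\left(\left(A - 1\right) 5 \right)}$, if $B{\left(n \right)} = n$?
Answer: $-17762$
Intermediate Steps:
$A = 32$ ($A = 16 \cdot 2 = 32$)
$Y{\left(P \right)} = -355 - 71 P$ ($Y{\left(P \right)} = \left(-41 - 30\right) \left(P + 5\right) = - 71 \left(5 + P\right) = -355 - 71 P$)
$-29122 - Y{\left(\left(A - 1\right) 5 \right)} = -29122 - \left(-355 - 71 \left(32 - 1\right) 5\right) = -29122 - \left(-355 - 71 \cdot 31 \cdot 5\right) = -29122 - \left(-355 - 11005\right) = -29122 - -11360 = -29122 + 11360 = -17762$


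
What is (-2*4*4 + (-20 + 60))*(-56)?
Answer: -448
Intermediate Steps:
(-2*4*4 + (-20 + 60))*(-56) = (-8*4 + 40)*(-56) = (-32 + 40)*(-56) = 8*(-56) = -448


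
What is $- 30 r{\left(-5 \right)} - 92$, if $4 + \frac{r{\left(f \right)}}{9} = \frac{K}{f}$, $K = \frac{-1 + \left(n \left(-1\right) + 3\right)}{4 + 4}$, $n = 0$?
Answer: $\frac{2003}{2} \approx 1001.5$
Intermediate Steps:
$K = \frac{1}{4}$ ($K = \frac{-1 + \left(0 \left(-1\right) + 3\right)}{4 + 4} = \frac{-1 + \left(0 + 3\right)}{8} = \left(-1 + 3\right) \frac{1}{8} = 2 \cdot \frac{1}{8} = \frac{1}{4} \approx 0.25$)
$r{\left(f \right)} = -36 + \frac{9}{4 f}$ ($r{\left(f \right)} = -36 + 9 \frac{1}{4 f} = -36 + \frac{9}{4 f}$)
$- 30 r{\left(-5 \right)} - 92 = - 30 \left(-36 + \frac{9}{4 \left(-5\right)}\right) - 92 = - 30 \left(-36 + \frac{9}{4} \left(- \frac{1}{5}\right)\right) - 92 = - 30 \left(-36 - \frac{9}{20}\right) - 92 = \left(-30\right) \left(- \frac{729}{20}\right) - 92 = \frac{2187}{2} - 92 = \frac{2003}{2}$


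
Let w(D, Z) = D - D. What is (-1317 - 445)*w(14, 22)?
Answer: 0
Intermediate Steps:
w(D, Z) = 0
(-1317 - 445)*w(14, 22) = (-1317 - 445)*0 = -1762*0 = 0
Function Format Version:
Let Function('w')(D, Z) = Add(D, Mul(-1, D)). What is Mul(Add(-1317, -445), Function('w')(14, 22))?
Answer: 0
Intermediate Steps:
Function('w')(D, Z) = 0
Mul(Add(-1317, -445), Function('w')(14, 22)) = Mul(Add(-1317, -445), 0) = Mul(-1762, 0) = 0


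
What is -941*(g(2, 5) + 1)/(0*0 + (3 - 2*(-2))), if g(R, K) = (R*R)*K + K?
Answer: -24466/7 ≈ -3495.1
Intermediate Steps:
g(R, K) = K + K*R² (g(R, K) = R²*K + K = K*R² + K = K + K*R²)
-941*(g(2, 5) + 1)/(0*0 + (3 - 2*(-2))) = -941*(5*(1 + 2²) + 1)/(0*0 + (3 - 2*(-2))) = -941*(5*(1 + 4) + 1)/(0 + (3 + 4)) = -941*(5*5 + 1)/(0 + 7) = -941*(25 + 1)/7 = -24466/7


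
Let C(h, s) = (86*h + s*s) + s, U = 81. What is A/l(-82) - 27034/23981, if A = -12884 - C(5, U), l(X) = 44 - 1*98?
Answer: 79517500/215829 ≈ 368.43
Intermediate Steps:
C(h, s) = s + s² + 86*h (C(h, s) = (86*h + s²) + s = (s² + 86*h) + s = s + s² + 86*h)
l(X) = -54 (l(X) = 44 - 98 = -54)
A = -19956 (A = -12884 - (81 + 81² + 86*5) = -12884 - (81 + 6561 + 430) = -12884 - 1*7072 = -12884 - 7072 = -19956)
A/l(-82) - 27034/23981 = -19956/(-54) - 27034/23981 = -19956*(-1/54) - 27034*1/23981 = 3326/9 - 27034/23981 = 79517500/215829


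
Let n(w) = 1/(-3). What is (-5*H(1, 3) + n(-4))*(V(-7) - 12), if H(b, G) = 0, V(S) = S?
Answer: 19/3 ≈ 6.3333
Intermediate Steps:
n(w) = -⅓
(-5*H(1, 3) + n(-4))*(V(-7) - 12) = (-5*0 - ⅓)*(-7 - 12) = (0 - ⅓)*(-19) = -⅓*(-19) = 19/3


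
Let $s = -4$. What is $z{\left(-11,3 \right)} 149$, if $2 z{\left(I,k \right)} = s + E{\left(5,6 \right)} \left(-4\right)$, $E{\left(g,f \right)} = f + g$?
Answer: $-3576$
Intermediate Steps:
$z{\left(I,k \right)} = -24$ ($z{\left(I,k \right)} = \frac{-4 + \left(6 + 5\right) \left(-4\right)}{2} = \frac{-4 + 11 \left(-4\right)}{2} = \frac{-4 - 44}{2} = \frac{1}{2} \left(-48\right) = -24$)
$z{\left(-11,3 \right)} 149 = \left(-24\right) 149 = -3576$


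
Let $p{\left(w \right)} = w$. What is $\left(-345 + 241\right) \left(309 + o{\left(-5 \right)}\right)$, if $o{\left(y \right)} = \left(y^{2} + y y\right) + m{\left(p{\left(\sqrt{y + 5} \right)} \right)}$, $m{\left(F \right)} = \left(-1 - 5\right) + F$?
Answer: $-36712$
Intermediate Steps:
$m{\left(F \right)} = -6 + F$
$o{\left(y \right)} = -6 + \sqrt{5 + y} + 2 y^{2}$ ($o{\left(y \right)} = \left(y^{2} + y y\right) + \left(-6 + \sqrt{y + 5}\right) = \left(y^{2} + y^{2}\right) + \left(-6 + \sqrt{5 + y}\right) = 2 y^{2} + \left(-6 + \sqrt{5 + y}\right) = -6 + \sqrt{5 + y} + 2 y^{2}$)
$\left(-345 + 241\right) \left(309 + o{\left(-5 \right)}\right) = \left(-345 + 241\right) \left(309 + \left(-6 + \sqrt{5 - 5} + 2 \left(-5\right)^{2}\right)\right) = - 104 \left(309 + \left(-6 + \sqrt{0} + 2 \cdot 25\right)\right) = - 104 \left(309 + \left(-6 + 0 + 50\right)\right) = - 104 \left(309 + 44\right) = \left(-104\right) 353 = -36712$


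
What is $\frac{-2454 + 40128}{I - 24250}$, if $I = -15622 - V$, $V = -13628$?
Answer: $- \frac{2093}{1458} \approx -1.4355$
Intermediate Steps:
$I = -1994$ ($I = -15622 - -13628 = -15622 + 13628 = -1994$)
$\frac{-2454 + 40128}{I - 24250} = \frac{-2454 + 40128}{-1994 - 24250} = \frac{37674}{-26244} = 37674 \left(- \frac{1}{26244}\right) = - \frac{2093}{1458}$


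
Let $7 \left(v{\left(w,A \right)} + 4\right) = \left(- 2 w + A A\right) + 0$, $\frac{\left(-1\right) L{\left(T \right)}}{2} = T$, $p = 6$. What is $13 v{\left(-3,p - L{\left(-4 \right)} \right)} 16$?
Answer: $- \frac{3744}{7} \approx -534.86$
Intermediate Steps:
$L{\left(T \right)} = - 2 T$
$v{\left(w,A \right)} = -4 - \frac{2 w}{7} + \frac{A^{2}}{7}$ ($v{\left(w,A \right)} = -4 + \frac{\left(- 2 w + A A\right) + 0}{7} = -4 + \frac{\left(- 2 w + A^{2}\right) + 0}{7} = -4 + \frac{\left(A^{2} - 2 w\right) + 0}{7} = -4 + \frac{A^{2} - 2 w}{7} = -4 + \left(- \frac{2 w}{7} + \frac{A^{2}}{7}\right) = -4 - \frac{2 w}{7} + \frac{A^{2}}{7}$)
$13 v{\left(-3,p - L{\left(-4 \right)} \right)} 16 = 13 \left(-4 - - \frac{6}{7} + \frac{\left(6 - \left(-2\right) \left(-4\right)\right)^{2}}{7}\right) 16 = 13 \left(-4 + \frac{6}{7} + \frac{\left(6 - 8\right)^{2}}{7}\right) 16 = 13 \left(-4 + \frac{6}{7} + \frac{\left(-2\right)^{2}}{7}\right) 16 = 13 \left(-4 + \frac{6}{7} + \frac{1}{7} \cdot 4\right) 16 = 13 \left(-4 + \frac{6}{7} + \frac{4}{7}\right) 16 = 13 \left(- \frac{18}{7}\right) 16 = \left(- \frac{234}{7}\right) 16 = - \frac{3744}{7}$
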